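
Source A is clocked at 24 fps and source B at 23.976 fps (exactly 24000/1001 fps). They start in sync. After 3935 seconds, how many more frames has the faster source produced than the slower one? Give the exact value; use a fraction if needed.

A emits 24 × 3935 = 94440 frames; B emits 24000/1001 × 3935 = 94440000/1001.
Difference = 94440/1001 frames (≈ 94.3457); B is behind A.

94440/1001 frames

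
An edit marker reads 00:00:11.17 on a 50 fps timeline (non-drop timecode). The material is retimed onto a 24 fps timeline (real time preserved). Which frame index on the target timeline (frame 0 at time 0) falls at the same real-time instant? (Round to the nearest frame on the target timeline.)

frame 272

Source frame index: (0×3600 + 0×60 + 11) × 50 + 17 = 567.
Real time: 567 / (50) = 567/50 s.
Target frame: (567/50) × (24) = 6804/25 ≈ 272.160 → 272.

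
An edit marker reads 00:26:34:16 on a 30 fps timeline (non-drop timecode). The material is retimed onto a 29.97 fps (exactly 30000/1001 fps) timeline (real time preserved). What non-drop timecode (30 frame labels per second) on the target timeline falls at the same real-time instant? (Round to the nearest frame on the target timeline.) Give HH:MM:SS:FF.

Source frame index: (0×3600 + 26×60 + 34) × 30 + 16 = 47836.
Real time: 47836 / (30) = 23918/15 s.
Target frame: (23918/15) × (30000/1001) = 47836000/1001 ≈ 47788.212 → 47788.
At 30 labels/s: frame 47788 → 00:26:32:28.

00:26:32:28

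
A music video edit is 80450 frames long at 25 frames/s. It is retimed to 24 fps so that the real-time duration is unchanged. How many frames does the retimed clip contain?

Target frames = source frames × (target rate / source rate) = 80450 × (24)/(25) = 80450 × 24/25 = 77232.

77232 frames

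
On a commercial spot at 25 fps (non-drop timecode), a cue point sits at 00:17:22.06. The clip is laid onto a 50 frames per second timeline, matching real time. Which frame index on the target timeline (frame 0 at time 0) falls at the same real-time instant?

Source frame index: (0×3600 + 17×60 + 22) × 25 + 6 = 26056.
Real time: 26056 / (25) = 26056/25 s.
Target frame: (26056/25) × (50) = 52112.

frame 52112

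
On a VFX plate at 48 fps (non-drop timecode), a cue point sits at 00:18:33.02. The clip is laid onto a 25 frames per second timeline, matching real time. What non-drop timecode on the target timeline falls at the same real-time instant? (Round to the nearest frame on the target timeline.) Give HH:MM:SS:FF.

Source frame index: (0×3600 + 18×60 + 33) × 48 + 2 = 53426.
Real time: 53426 / (48) = 26713/24 s.
Target frame: (26713/24) × (25) = 667825/24 ≈ 27826.042 → 27826.
At 25 labels/s: frame 27826 → 00:18:33:01.

00:18:33:01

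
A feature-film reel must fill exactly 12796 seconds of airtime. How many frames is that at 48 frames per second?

Frames = 12796 × 48 = 614208.

614208 frames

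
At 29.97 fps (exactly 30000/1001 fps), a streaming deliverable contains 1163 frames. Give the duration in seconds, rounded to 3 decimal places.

Running time = 1163 × 1001/30000 = 1164163/30000 s ≈ 38.805 s.

38.805 seconds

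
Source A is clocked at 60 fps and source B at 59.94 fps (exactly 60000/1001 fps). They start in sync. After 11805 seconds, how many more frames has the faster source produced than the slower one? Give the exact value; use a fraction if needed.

708300/1001 frames

A emits 60 × 11805 = 708300 frames; B emits 60000/1001 × 11805 = 708300000/1001.
Difference = 708300/1001 frames (≈ 707.5924); B is behind A.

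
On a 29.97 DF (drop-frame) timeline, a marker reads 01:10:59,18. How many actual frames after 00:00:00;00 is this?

127662

Complete 10-minute blocks: 7, each 17982 frames → 125874.
Remaining 0 whole minutes in the current block: 0 frames.
Within the current minute: 59 × 30 + 18 = 1788. Total = 125874 + 0 + 1788 = 127662.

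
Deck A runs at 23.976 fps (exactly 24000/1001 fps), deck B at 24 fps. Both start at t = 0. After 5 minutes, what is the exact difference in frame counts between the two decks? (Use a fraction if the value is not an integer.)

7200/1001 frames

5 min = 300 s.
A emits 24000/1001 × 300 = 7200000/1001 frames; B emits 24 × 300 = 7200.
Difference = 7200/1001 frames (≈ 7.1928); B is ahead of A.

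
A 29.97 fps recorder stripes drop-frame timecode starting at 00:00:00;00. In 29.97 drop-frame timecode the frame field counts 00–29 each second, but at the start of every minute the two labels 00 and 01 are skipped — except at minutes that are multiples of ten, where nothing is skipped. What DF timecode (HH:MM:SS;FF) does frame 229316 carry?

Each 10-minute DF block holds 10 × 60 × 30 − 9 × 2 = 17982 frames. 229316 ÷ 17982 → 12 full blocks, remainder 13532.
Within the partial block the first minute is 1800 frames and each further minute 1798, so 7 further minute boundaries passed. Total skipped labels = 18 × 12 + 2 × 7 = 230.
Non-drop label index = 229316 + 230 = 229546; at 30 labels/s that is 02:07:31:16, i.e. DF 02:07:31;16.

02:07:31;16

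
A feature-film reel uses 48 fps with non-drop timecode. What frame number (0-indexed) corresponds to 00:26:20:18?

frame 75858

Total seconds to the label: (0 × 3600 + 26 × 60 + 20) = 1580.
Frame index = 1580 × 48 + 18 = 75858.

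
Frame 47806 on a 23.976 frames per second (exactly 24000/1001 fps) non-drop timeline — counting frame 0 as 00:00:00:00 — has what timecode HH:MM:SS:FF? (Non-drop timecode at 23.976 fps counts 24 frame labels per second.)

47806 ÷ 24 = 1991 full seconds, remainder 22 frames.
1991 s = 0 h 33 min 11 s.
Timecode: 00:33:11:22.

00:33:11:22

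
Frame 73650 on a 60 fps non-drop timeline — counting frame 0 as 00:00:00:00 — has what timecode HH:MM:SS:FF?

00:20:27:30

73650 ÷ 60 = 1227 full seconds, remainder 30 frames.
1227 s = 0 h 20 min 27 s.
Timecode: 00:20:27:30.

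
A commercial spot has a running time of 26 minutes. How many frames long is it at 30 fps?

26 min = 1560 s.
Frames = 1560 × 30 = 46800.

46800 frames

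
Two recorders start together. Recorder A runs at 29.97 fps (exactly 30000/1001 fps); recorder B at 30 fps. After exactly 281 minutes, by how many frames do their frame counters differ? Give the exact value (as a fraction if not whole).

281 min = 16860 s.
A emits 30000/1001 × 16860 = 505800000/1001 frames; B emits 30 × 16860 = 505800.
Difference = 505800/1001 frames (≈ 505.2947); B is ahead of A.

505800/1001 frames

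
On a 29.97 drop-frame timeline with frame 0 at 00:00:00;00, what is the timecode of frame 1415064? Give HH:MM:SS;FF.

13:06:56;00

Ten DF minutes hold 17982 frames, so frame 1415064 lies in block 78 (frames 1402596–1420577) with 12468 frames into that block.
The block's first minute is 1800 frames and the rest 1798 each; 12468 frames reaches minute 6, so 78 × 18 + 6 × 2 = 1416 labels have been skipped so far.
Adding those back, label number 1415064 + 1416 = 1416480 at 30 labels/s is 47216 s + 0 f = 13 h 6 min 56 s frame 0, i.e. 13:06:56;00.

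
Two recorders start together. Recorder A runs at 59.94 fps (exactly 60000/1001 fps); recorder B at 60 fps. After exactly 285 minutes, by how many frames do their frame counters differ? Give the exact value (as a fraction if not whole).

285 min = 17100 s.
A emits 60000/1001 × 17100 = 1026000000/1001 frames; B emits 60 × 17100 = 1026000.
Difference = 1026000/1001 frames (≈ 1024.9750); B is ahead of A.

1026000/1001 frames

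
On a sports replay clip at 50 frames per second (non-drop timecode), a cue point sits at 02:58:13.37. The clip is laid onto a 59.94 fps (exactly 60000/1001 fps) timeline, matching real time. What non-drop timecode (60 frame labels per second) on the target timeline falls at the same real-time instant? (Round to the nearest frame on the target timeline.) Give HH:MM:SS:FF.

Source frame index: (2×3600 + 58×60 + 13) × 50 + 37 = 534687.
Real time: 534687 / (50) = 534687/50 s.
Target frame: (534687/50) × (60000/1001) = 641624400/1001 ≈ 640983.417 → 640983.
At 60 labels/s: frame 640983 → 02:58:03:03.

02:58:03:03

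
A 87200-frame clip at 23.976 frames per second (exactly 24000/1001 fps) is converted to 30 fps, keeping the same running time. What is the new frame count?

Target frames = source frames × (target rate / source rate) = 87200 × (30)/(24000/1001) = 87200 × 1001/800 = 109109.

109109 frames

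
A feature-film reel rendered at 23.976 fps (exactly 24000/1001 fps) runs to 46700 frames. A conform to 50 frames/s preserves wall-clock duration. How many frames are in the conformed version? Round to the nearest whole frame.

97389 frames

Frames at target rate = 46700 × (50) / (24000/1001) = 2337335/24 ≈ 97388.958.
Nearest whole frame: 97389.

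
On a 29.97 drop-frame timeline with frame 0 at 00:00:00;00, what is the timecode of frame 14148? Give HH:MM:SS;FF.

Each 10-minute DF block holds 10 × 60 × 30 − 9 × 2 = 17982 frames. 14148 ÷ 17982 → 0 full blocks, remainder 14148.
Within the partial block the first minute is 1800 frames and each further minute 1798, so 7 further minute boundaries passed. Total skipped labels = 18 × 0 + 2 × 7 = 14.
Non-drop label index = 14148 + 14 = 14162; at 30 labels/s that is 00:07:52:02, i.e. DF 00:07:52;02.

00:07:52;02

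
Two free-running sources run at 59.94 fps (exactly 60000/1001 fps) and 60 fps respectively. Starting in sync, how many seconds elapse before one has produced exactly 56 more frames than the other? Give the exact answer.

14014/15 seconds

The gap grows by |60 − 60000/1001| = 60/1001 frames per second.
Time for a 56-frame gap: 56 ÷ (60/1001) = 14014/15 s.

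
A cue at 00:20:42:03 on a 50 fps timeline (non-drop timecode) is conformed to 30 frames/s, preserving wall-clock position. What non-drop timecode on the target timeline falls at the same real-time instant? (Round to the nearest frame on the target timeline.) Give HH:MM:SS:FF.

00:20:42:02

Source frame index: (0×3600 + 20×60 + 42) × 50 + 3 = 62103.
Real time: 62103 / (50) = 62103/50 s.
Target frame: (62103/50) × (30) = 186309/5 ≈ 37261.800 → 37262.
At 30 labels/s: frame 37262 → 00:20:42:02.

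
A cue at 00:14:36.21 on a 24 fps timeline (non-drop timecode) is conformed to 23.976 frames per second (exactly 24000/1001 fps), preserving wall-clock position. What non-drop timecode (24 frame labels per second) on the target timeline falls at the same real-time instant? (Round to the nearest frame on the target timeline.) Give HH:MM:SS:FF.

Source frame index: (0×3600 + 14×60 + 36) × 24 + 21 = 21045.
Real time: 21045 / (24) = 7015/8 s.
Target frame: (7015/8) × (24000/1001) = 21045000/1001 ≈ 21023.976 → 21024.
At 24 labels/s: frame 21024 → 00:14:36:00.

00:14:36:00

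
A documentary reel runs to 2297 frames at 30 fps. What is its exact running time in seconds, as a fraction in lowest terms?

2297/30 seconds

Running time = 2297 ÷ (30) = 2297 × 1/30 = 2297/30 s.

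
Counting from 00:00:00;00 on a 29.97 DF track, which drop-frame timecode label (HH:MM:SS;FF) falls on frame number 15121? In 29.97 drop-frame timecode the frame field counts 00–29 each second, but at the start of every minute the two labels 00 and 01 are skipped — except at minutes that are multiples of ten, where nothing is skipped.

Ten DF minutes hold 17982 frames, so frame 15121 lies in block 0 (frames 0–17981) with 15121 frames into that block.
The block's first minute is 1800 frames and the rest 1798 each; 15121 frames reaches minute 8, so 0 × 18 + 8 × 2 = 16 labels have been skipped so far.
Adding those back, label number 15121 + 16 = 15137 at 30 labels/s is 504 s + 17 f = 0 h 8 min 24 s frame 17, i.e. 00:08:24;17.

00:08:24;17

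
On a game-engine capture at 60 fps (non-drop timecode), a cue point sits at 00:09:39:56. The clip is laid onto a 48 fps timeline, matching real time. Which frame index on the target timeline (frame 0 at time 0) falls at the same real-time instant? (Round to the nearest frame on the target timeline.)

Source frame index: (0×3600 + 9×60 + 39) × 60 + 56 = 34796.
Real time: 34796 / (60) = 8699/15 s.
Target frame: (8699/15) × (48) = 139184/5 ≈ 27836.800 → 27837.

frame 27837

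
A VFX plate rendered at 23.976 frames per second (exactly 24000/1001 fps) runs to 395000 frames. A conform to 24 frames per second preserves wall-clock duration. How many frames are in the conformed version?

Target frames = source frames × (target rate / source rate) = 395000 × (24)/(24000/1001) = 395000 × 1001/1000 = 395395.

395395 frames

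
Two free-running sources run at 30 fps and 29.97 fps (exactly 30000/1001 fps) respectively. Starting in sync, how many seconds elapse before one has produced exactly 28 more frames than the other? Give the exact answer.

The gap grows by |30000/1001 − 30| = 30/1001 frames per second.
Time for a 28-frame gap: 28 ÷ (30/1001) = 14014/15 s.

14014/15 seconds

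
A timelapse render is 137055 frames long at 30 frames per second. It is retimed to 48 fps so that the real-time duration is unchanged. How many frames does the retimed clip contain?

Target frames = source frames × (target rate / source rate) = 137055 × (48)/(30) = 137055 × 8/5 = 219288.

219288 frames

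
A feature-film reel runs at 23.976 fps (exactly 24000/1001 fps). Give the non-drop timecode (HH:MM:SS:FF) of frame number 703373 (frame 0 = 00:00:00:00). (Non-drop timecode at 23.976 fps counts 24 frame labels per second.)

08:08:27:05

703373 ÷ 24 = 29307 full seconds, remainder 5 frames.
29307 s = 8 h 8 min 27 s.
Timecode: 08:08:27:05.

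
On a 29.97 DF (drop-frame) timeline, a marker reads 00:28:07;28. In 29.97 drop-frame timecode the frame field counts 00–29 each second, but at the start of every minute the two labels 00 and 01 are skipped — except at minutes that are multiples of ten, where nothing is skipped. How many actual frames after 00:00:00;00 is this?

50586

As if non-drop at 30 labels/s: (0 × 3600 + 28 × 60 + 7) × 30 + 28 = 50638.
Minute boundaries passed: 28; those not divisible by 10: 28 − 2 = 26; dropped labels = 2 × 26 = 52.
Actual frame index = 50638 − 52 = 50586.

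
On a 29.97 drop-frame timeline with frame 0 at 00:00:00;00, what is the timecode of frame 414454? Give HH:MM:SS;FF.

03:50:28;28

Each 10-minute DF block holds 10 × 60 × 30 − 9 × 2 = 17982 frames. 414454 ÷ 17982 → 23 full blocks, remainder 868.
Within the partial block the first minute is 1800 frames and each further minute 1798, so 0 further minute boundaries passed. Total skipped labels = 18 × 23 + 2 × 0 = 414.
Non-drop label index = 414454 + 414 = 414868; at 30 labels/s that is 03:50:28:28, i.e. DF 03:50:28;28.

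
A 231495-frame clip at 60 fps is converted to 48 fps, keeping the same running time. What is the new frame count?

185196 frames

Target frames = source frames × (target rate / source rate) = 231495 × (48)/(60) = 231495 × 4/5 = 185196.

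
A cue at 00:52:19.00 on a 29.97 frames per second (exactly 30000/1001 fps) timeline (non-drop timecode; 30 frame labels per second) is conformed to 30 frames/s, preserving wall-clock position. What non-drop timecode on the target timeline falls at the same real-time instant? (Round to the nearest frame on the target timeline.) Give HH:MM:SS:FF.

Source frame index: (0×3600 + 52×60 + 19) × 30 + 0 = 94170.
Real time: 94170 / (30000/1001) = 3142139/1000 s.
Target frame: (3142139/1000) × (30) = 9426417/100 ≈ 94264.170 → 94264.
At 30 labels/s: frame 94264 → 00:52:22:04.

00:52:22:04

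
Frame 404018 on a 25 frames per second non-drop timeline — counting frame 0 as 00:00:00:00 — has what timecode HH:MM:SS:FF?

04:29:20:18

404018 ÷ 25 = 16160 full seconds, remainder 18 frames.
16160 s = 4 h 29 min 20 s.
Timecode: 04:29:20:18.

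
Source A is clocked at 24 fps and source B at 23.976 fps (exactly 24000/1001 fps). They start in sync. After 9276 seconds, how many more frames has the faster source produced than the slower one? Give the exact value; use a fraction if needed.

222624/1001 frames

A emits 24 × 9276 = 222624 frames; B emits 24000/1001 × 9276 = 222624000/1001.
Difference = 222624/1001 frames (≈ 222.4016); B is behind A.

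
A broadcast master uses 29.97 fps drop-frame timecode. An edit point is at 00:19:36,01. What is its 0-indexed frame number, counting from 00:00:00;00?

As if non-drop at 30 labels/s: (0 × 3600 + 19 × 60 + 36) × 30 + 1 = 35281.
Minute boundaries passed: 19; those not divisible by 10: 19 − 1 = 18; dropped labels = 2 × 18 = 36.
Actual frame index = 35281 − 36 = 35245.

35245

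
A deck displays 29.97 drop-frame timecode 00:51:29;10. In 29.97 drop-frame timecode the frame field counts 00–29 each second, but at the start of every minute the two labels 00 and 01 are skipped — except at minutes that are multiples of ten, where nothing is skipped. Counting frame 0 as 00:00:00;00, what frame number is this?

As if non-drop at 30 labels/s: (0 × 3600 + 51 × 60 + 29) × 30 + 10 = 92680.
Minute boundaries passed: 51; those not divisible by 10: 51 − 5 = 46; dropped labels = 2 × 46 = 92.
Actual frame index = 92680 − 92 = 92588.

92588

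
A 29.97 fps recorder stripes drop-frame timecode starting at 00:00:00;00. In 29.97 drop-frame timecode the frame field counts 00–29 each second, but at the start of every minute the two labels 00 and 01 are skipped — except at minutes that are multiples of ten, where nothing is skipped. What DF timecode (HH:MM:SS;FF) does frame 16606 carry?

Ten DF minutes hold 17982 frames, so frame 16606 lies in block 0 (frames 0–17981) with 16606 frames into that block.
The block's first minute is 1800 frames and the rest 1798 each; 16606 frames reaches minute 9, so 0 × 18 + 9 × 2 = 18 labels have been skipped so far.
Adding those back, label number 16606 + 18 = 16624 at 30 labels/s is 554 s + 4 f = 0 h 9 min 14 s frame 4, i.e. 00:09:14;04.

00:09:14;04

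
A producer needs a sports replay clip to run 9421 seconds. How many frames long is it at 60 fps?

Frames = 9421 × 60 = 565260.

565260 frames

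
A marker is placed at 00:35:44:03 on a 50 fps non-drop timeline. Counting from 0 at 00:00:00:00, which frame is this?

Total seconds to the label: (0 × 3600 + 35 × 60 + 44) = 2144.
Frame index = 2144 × 50 + 3 = 107203.

frame 107203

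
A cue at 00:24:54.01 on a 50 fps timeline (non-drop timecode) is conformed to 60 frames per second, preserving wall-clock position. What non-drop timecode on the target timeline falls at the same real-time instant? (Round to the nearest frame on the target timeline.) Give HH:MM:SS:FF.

Source frame index: (0×3600 + 24×60 + 54) × 50 + 1 = 74701.
Real time: 74701 / (50) = 74701/50 s.
Target frame: (74701/50) × (60) = 448206/5 ≈ 89641.200 → 89641.
At 60 labels/s: frame 89641 → 00:24:54:01.

00:24:54:01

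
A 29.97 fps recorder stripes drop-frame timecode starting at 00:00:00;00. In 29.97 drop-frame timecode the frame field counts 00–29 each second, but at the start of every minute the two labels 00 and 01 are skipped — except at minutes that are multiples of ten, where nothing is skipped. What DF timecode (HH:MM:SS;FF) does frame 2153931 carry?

19:57:49;17

Each 10-minute DF block holds 10 × 60 × 30 − 9 × 2 = 17982 frames. 2153931 ÷ 17982 → 119 full blocks, remainder 14073.
Within the partial block the first minute is 1800 frames and each further minute 1798, so 7 further minute boundaries passed. Total skipped labels = 18 × 119 + 2 × 7 = 2156.
Non-drop label index = 2153931 + 2156 = 2156087; at 30 labels/s that is 19:57:49:17, i.e. DF 19:57:49;17.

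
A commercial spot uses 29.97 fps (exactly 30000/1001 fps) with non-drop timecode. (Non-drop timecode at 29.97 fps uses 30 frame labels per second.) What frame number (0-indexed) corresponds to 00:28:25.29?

51179

Total seconds to the label: (0 × 3600 + 28 × 60 + 25) = 1705.
Frame index = 1705 × 30 + 29 = 51179.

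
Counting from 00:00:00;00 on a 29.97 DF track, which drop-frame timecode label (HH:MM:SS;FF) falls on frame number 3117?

00:01:43;29

Ten DF minutes hold 17982 frames, so frame 3117 lies in block 0 (frames 0–17981) with 3117 frames into that block.
The block's first minute is 1800 frames and the rest 1798 each; 3117 frames reaches minute 1, so 0 × 18 + 1 × 2 = 2 labels have been skipped so far.
Adding those back, label number 3117 + 2 = 3119 at 30 labels/s is 103 s + 29 f = 0 h 1 min 43 s frame 29, i.e. 00:01:43;29.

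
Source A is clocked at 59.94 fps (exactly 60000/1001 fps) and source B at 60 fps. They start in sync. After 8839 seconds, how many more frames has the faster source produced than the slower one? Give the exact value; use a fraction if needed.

A emits 60000/1001 × 8839 = 530340000/1001 frames; B emits 60 × 8839 = 530340.
Difference = 530340/1001 frames (≈ 529.8102); B is ahead of A.

530340/1001 frames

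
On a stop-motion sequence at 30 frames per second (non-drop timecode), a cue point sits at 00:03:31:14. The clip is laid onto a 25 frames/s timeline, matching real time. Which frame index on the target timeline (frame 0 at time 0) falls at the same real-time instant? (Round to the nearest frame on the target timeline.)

Source frame index: (0×3600 + 3×60 + 31) × 30 + 14 = 6344.
Real time: 6344 / (30) = 3172/15 s.
Target frame: (3172/15) × (25) = 15860/3 ≈ 5286.667 → 5287.

frame 5287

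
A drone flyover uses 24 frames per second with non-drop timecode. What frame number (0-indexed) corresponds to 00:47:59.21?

Total seconds to the label: (0 × 3600 + 47 × 60 + 59) = 2879.
Frame index = 2879 × 24 + 21 = 69117.

69117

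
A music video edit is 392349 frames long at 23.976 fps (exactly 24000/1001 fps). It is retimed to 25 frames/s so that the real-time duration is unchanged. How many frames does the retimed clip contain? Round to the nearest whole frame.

409106 frames

Frames at target rate = 392349 × (25) / (24000/1001) = 130913783/320 ≈ 409105.572.
Nearest whole frame: 409106.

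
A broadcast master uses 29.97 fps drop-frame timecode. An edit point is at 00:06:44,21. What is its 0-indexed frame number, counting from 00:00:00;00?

12129

As if non-drop at 30 labels/s: (0 × 3600 + 6 × 60 + 44) × 30 + 21 = 12141.
Minute boundaries passed: 6; those not divisible by 10: 6 − 0 = 6; dropped labels = 2 × 6 = 12.
Actual frame index = 12141 − 12 = 12129.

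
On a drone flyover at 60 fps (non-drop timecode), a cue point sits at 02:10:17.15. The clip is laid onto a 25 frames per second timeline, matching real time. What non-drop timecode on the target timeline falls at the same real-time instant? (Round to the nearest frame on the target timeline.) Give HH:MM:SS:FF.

Source frame index: (2×3600 + 10×60 + 17) × 60 + 15 = 469035.
Real time: 469035 / (60) = 31269/4 s.
Target frame: (31269/4) × (25) = 781725/4 ≈ 195431.250 → 195431.
At 25 labels/s: frame 195431 → 02:10:17:06.

02:10:17:06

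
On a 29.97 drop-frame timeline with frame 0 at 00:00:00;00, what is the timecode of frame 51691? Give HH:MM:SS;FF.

00:28:44;23

Each 10-minute DF block holds 10 × 60 × 30 − 9 × 2 = 17982 frames. 51691 ÷ 17982 → 2 full blocks, remainder 15727.
Within the partial block the first minute is 1800 frames and each further minute 1798, so 8 further minute boundaries passed. Total skipped labels = 18 × 2 + 2 × 8 = 52.
Non-drop label index = 51691 + 52 = 51743; at 30 labels/s that is 00:28:44:23, i.e. DF 00:28:44;23.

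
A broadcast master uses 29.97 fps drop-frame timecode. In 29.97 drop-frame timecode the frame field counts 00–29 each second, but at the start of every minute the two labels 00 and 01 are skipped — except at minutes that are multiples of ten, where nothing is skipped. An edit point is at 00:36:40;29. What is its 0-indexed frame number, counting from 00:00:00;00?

65963

Complete 10-minute blocks: 3, each 17982 frames → 53946.
Remaining 6 whole minutes in the current block: 1800 + 5 × 1798 = 10790 frames.
Within the current minute: 40 × 30 + 29 − 2 = 1227 (labels ;00/;01 skipped at this minute). Total = 53946 + 10790 + 1227 = 65963.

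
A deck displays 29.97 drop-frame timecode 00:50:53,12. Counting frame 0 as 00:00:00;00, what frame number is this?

91512

Complete 10-minute blocks: 5, each 17982 frames → 89910.
Remaining 0 whole minutes in the current block: 0 frames.
Within the current minute: 53 × 30 + 12 = 1602. Total = 89910 + 0 + 1602 = 91512.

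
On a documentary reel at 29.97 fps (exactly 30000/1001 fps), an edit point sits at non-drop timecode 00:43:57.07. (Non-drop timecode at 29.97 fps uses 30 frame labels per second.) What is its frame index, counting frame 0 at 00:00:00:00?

79117

Total seconds to the label: (0 × 3600 + 43 × 60 + 57) = 2637.
Frame index = 2637 × 30 + 7 = 79117.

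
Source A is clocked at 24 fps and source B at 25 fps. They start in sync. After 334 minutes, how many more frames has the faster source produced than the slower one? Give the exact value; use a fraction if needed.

334 min = 20040 s.
A emits 24 × 20040 = 480960 frames; B emits 25 × 20040 = 501000.
Difference = 20040 frames; B is ahead of A.

20040 frames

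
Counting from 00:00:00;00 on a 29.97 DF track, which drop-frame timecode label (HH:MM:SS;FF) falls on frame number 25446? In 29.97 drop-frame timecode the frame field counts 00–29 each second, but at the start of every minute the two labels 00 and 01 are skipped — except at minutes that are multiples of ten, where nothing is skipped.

Each 10-minute DF block holds 10 × 60 × 30 − 9 × 2 = 17982 frames. 25446 ÷ 17982 → 1 full block, remainder 7464.
Within the partial block the first minute is 1800 frames and each further minute 1798, so 4 further minute boundaries passed. Total skipped labels = 18 × 1 + 2 × 4 = 26.
Non-drop label index = 25446 + 26 = 25472; at 30 labels/s that is 00:14:09:02, i.e. DF 00:14:09;02.

00:14:09;02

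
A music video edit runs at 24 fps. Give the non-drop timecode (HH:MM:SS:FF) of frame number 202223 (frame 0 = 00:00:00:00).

202223 ÷ 24 = 8425 full seconds, remainder 23 frames.
8425 s = 2 h 20 min 25 s.
Timecode: 02:20:25:23.

02:20:25:23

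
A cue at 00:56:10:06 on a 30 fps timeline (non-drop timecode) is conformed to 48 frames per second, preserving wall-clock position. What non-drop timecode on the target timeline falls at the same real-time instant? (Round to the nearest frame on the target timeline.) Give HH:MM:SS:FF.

Source frame index: (0×3600 + 56×60 + 10) × 30 + 6 = 101106.
Real time: 101106 / (30) = 16851/5 s.
Target frame: (16851/5) × (48) = 808848/5 ≈ 161769.600 → 161770.
At 48 labels/s: frame 161770 → 00:56:10:10.

00:56:10:10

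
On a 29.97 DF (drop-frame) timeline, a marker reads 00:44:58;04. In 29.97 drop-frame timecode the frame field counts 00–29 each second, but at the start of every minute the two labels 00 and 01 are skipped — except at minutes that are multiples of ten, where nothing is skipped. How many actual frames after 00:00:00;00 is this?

80864

As if non-drop at 30 labels/s: (0 × 3600 + 44 × 60 + 58) × 30 + 4 = 80944.
Minute boundaries passed: 44; those not divisible by 10: 44 − 4 = 40; dropped labels = 2 × 40 = 80.
Actual frame index = 80944 − 80 = 80864.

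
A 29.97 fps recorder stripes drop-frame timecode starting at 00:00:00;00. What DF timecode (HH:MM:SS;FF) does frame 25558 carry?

00:14:12;24

Ten DF minutes hold 17982 frames, so frame 25558 lies in block 1 (frames 17982–35963) with 7576 frames into that block.
The block's first minute is 1800 frames and the rest 1798 each; 7576 frames reaches minute 4, so 1 × 18 + 4 × 2 = 26 labels have been skipped so far.
Adding those back, label number 25558 + 26 = 25584 at 30 labels/s is 852 s + 24 f = 0 h 14 min 12 s frame 24, i.e. 00:14:12;24.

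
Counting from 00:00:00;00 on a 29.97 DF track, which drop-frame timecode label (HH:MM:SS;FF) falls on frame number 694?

Ten DF minutes hold 17982 frames, so frame 694 lies in block 0 (frames 0–17981) with 694 frames into that block.
The block's first minute is 1800 frames and the rest 1798 each; 694 frames reaches minute 0, so 0 × 18 + 0 × 2 = 0 labels have been skipped so far.
Adding those back, label number 694 + 0 = 694 at 30 labels/s is 23 s + 4 f = 0 h 0 min 23 s frame 4, i.e. 00:00:23;04.

00:00:23;04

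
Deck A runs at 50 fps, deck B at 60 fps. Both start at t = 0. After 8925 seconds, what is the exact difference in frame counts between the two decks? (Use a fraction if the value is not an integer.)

A emits 50 × 8925 = 446250 frames; B emits 60 × 8925 = 535500.
Difference = 89250 frames; B is ahead of A.

89250 frames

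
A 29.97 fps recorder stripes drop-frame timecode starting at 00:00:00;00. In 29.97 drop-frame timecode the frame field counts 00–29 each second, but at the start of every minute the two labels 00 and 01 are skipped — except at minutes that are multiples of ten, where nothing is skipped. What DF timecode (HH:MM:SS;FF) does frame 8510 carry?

Ten DF minutes hold 17982 frames, so frame 8510 lies in block 0 (frames 0–17981) with 8510 frames into that block.
The block's first minute is 1800 frames and the rest 1798 each; 8510 frames reaches minute 4, so 0 × 18 + 4 × 2 = 8 labels have been skipped so far.
Adding those back, label number 8510 + 8 = 8518 at 30 labels/s is 283 s + 28 f = 0 h 4 min 43 s frame 28, i.e. 00:04:43;28.

00:04:43;28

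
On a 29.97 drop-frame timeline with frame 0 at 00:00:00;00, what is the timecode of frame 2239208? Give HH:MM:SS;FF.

Each 10-minute DF block holds 10 × 60 × 30 − 9 × 2 = 17982 frames. 2239208 ÷ 17982 → 124 full blocks, remainder 9440.
Within the partial block the first minute is 1800 frames and each further minute 1798, so 5 further minute boundaries passed. Total skipped labels = 18 × 124 + 2 × 5 = 2242.
Non-drop label index = 2239208 + 2242 = 2241450; at 30 labels/s that is 20:45:15:00, i.e. DF 20:45:15;00.

20:45:15;00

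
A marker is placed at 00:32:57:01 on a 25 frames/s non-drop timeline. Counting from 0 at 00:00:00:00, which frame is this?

frame 49426

Total seconds to the label: (0 × 3600 + 32 × 60 + 57) = 1977.
Frame index = 1977 × 25 + 1 = 49426.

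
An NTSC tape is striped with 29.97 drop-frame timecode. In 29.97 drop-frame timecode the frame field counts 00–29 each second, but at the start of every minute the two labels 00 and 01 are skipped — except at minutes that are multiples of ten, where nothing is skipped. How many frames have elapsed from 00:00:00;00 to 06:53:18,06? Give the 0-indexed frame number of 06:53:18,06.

743202

Complete 10-minute blocks: 41, each 17982 frames → 737262.
Remaining 3 whole minutes in the current block: 1800 + 2 × 1798 = 5396 frames.
Within the current minute: 18 × 30 + 6 − 2 = 544 (labels ;00/;01 skipped at this minute). Total = 737262 + 5396 + 544 = 743202.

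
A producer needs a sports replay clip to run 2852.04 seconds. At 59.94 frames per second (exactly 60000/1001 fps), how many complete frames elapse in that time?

170951 frames

Frames = 2852.04 × 60000/1001 = 171122400/1001 ≈ 170951.4486.
Complete frames: 170951.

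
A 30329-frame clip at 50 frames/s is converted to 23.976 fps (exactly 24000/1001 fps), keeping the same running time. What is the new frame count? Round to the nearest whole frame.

Frames at target rate = 30329 × (24000/1001) / (50) = 1119840/77 ≈ 14543.377.
Nearest whole frame: 14543.

14543 frames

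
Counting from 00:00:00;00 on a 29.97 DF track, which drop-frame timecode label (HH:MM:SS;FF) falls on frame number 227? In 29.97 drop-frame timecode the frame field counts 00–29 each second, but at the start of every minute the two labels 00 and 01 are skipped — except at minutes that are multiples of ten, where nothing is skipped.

Each 10-minute DF block holds 10 × 60 × 30 − 9 × 2 = 17982 frames. 227 ÷ 17982 → 0 full blocks, remainder 227.
Within the partial block the first minute is 1800 frames and each further minute 1798, so 0 further minute boundaries passed. Total skipped labels = 18 × 0 + 2 × 0 = 0.
Non-drop label index = 227 + 0 = 227; at 30 labels/s that is 00:00:07:17, i.e. DF 00:00:07;17.

00:00:07;17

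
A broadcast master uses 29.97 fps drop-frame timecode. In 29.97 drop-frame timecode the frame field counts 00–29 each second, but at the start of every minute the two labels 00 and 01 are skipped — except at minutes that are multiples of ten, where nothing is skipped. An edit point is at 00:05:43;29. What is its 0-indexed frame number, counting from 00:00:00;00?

10309

As if non-drop at 30 labels/s: (0 × 3600 + 5 × 60 + 43) × 30 + 29 = 10319.
Minute boundaries passed: 5; those not divisible by 10: 5 − 0 = 5; dropped labels = 2 × 5 = 10.
Actual frame index = 10319 − 10 = 10309.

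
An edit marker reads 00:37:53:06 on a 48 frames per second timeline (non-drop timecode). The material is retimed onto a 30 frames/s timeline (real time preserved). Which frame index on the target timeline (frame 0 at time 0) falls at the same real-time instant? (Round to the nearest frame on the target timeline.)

frame 68194

Source frame index: (0×3600 + 37×60 + 53) × 48 + 6 = 109110.
Real time: 109110 / (48) = 18185/8 s.
Target frame: (18185/8) × (30) = 272775/4 ≈ 68193.750 → 68194.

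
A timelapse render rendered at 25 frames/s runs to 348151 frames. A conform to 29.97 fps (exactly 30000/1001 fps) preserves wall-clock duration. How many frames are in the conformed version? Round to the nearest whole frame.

417364 frames

Frames at target rate = 348151 × (30000/1001) / (25) = 417781200/1001 ≈ 417363.836.
Nearest whole frame: 417364.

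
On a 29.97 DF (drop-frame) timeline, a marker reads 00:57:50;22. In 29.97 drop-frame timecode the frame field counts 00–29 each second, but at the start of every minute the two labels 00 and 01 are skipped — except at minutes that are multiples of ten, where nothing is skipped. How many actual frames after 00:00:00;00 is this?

104018

Complete 10-minute blocks: 5, each 17982 frames → 89910.
Remaining 7 whole minutes in the current block: 1800 + 6 × 1798 = 12588 frames.
Within the current minute: 50 × 30 + 22 − 2 = 1520 (labels ;00/;01 skipped at this minute). Total = 89910 + 12588 + 1520 = 104018.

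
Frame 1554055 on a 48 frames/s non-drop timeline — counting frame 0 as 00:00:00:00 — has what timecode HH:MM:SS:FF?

08:59:36:07

1554055 ÷ 48 = 32376 full seconds, remainder 7 frames.
32376 s = 8 h 59 min 36 s.
Timecode: 08:59:36:07.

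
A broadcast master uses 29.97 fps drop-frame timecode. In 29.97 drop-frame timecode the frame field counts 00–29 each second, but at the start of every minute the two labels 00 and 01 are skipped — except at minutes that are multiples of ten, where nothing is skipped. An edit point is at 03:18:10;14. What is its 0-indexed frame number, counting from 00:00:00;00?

As if non-drop at 30 labels/s: (3 × 3600 + 18 × 60 + 10) × 30 + 14 = 356714.
Minute boundaries passed: 198; those not divisible by 10: 198 − 19 = 179; dropped labels = 2 × 179 = 358.
Actual frame index = 356714 − 358 = 356356.

356356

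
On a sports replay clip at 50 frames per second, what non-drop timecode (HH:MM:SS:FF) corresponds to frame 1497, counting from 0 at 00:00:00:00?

1497 ÷ 50 = 29 full seconds, remainder 47 frames.
29 s = 0 h 0 min 29 s.
Timecode: 00:00:29:47.

00:00:29:47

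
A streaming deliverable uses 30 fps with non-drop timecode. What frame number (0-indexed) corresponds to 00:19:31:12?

35142

Total seconds to the label: (0 × 3600 + 19 × 60 + 31) = 1171.
Frame index = 1171 × 30 + 12 = 35142.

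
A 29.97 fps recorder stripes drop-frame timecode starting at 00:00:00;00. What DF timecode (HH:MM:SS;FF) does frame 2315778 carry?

21:27:49;26

Ten DF minutes hold 17982 frames, so frame 2315778 lies in block 128 (frames 2301696–2319677) with 14082 frames into that block.
The block's first minute is 1800 frames and the rest 1798 each; 14082 frames reaches minute 7, so 128 × 18 + 7 × 2 = 2318 labels have been skipped so far.
Adding those back, label number 2315778 + 2318 = 2318096 at 30 labels/s is 77269 s + 26 f = 21 h 27 min 49 s frame 26, i.e. 21:27:49;26.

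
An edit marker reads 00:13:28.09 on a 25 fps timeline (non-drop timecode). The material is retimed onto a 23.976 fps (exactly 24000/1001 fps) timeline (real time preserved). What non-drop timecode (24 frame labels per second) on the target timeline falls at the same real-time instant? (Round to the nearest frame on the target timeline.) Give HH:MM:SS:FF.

00:13:27:13

Source frame index: (0×3600 + 13×60 + 28) × 25 + 9 = 20209.
Real time: 20209 / (25) = 20209/25 s.
Target frame: (20209/25) × (24000/1001) = 2771520/143 ≈ 19381.259 → 19381.
At 24 labels/s: frame 19381 → 00:13:27:13.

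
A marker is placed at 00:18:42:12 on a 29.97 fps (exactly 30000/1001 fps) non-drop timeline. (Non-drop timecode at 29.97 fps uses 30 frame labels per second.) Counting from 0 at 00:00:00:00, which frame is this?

frame 33672

Total seconds to the label: (0 × 3600 + 18 × 60 + 42) = 1122.
Frame index = 1122 × 30 + 12 = 33672.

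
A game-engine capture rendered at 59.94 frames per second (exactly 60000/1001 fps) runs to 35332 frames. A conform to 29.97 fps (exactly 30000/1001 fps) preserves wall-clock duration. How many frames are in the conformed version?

Frames at target rate = 35332 × (30000/1001) / (60000/1001) = 17666.

17666 frames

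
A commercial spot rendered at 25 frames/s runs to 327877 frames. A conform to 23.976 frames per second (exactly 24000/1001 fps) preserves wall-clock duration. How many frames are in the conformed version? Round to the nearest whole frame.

Frames at target rate = 327877 × (24000/1001) / (25) = 28614720/91 ≈ 314447.473.
Nearest whole frame: 314447.

314447 frames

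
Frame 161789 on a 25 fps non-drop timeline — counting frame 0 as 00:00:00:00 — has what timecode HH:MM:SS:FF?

161789 ÷ 25 = 6471 full seconds, remainder 14 frames.
6471 s = 1 h 47 min 51 s.
Timecode: 01:47:51:14.

01:47:51:14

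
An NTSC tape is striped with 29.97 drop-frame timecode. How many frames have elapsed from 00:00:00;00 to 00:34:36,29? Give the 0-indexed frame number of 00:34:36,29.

As if non-drop at 30 labels/s: (0 × 3600 + 34 × 60 + 36) × 30 + 29 = 62309.
Minute boundaries passed: 34; those not divisible by 10: 34 − 3 = 31; dropped labels = 2 × 31 = 62.
Actual frame index = 62309 − 62 = 62247.

62247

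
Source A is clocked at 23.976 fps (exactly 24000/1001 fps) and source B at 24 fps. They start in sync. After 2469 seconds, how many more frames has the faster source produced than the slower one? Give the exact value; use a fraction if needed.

59256/1001 frames

A emits 24000/1001 × 2469 = 59256000/1001 frames; B emits 24 × 2469 = 59256.
Difference = 59256/1001 frames (≈ 59.1968); B is ahead of A.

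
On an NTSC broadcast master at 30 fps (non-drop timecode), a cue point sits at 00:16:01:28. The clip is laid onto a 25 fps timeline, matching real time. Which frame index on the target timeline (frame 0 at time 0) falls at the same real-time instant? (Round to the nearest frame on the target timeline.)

frame 24048

Source frame index: (0×3600 + 16×60 + 1) × 30 + 28 = 28858.
Real time: 28858 / (30) = 14429/15 s.
Target frame: (14429/15) × (25) = 72145/3 ≈ 24048.333 → 24048.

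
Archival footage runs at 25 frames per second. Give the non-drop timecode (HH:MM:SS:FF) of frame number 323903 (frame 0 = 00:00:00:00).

323903 ÷ 25 = 12956 full seconds, remainder 3 frames.
12956 s = 3 h 35 min 56 s.
Timecode: 03:35:56:03.

03:35:56:03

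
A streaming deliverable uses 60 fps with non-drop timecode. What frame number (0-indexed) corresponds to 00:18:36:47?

Total seconds to the label: (0 × 3600 + 18 × 60 + 36) = 1116.
Frame index = 1116 × 60 + 47 = 67007.

frame 67007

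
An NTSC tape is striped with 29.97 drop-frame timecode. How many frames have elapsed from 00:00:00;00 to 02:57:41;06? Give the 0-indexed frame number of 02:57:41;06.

As if non-drop at 30 labels/s: (2 × 3600 + 57 × 60 + 41) × 30 + 6 = 319836.
Minute boundaries passed: 177; those not divisible by 10: 177 − 17 = 160; dropped labels = 2 × 160 = 320.
Actual frame index = 319836 − 320 = 319516.

319516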